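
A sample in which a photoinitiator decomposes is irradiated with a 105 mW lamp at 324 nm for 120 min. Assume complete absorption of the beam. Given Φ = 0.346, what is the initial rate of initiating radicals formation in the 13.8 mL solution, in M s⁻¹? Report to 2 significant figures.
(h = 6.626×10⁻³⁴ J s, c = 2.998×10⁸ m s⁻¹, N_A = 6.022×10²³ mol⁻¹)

7.1×10⁻⁶ M s⁻¹

Photon energy at 324 nm: hc/λ = (6.626×10⁻³⁴)(2.998×10⁸)/(324×10⁻⁹) = 6.131×10⁻¹⁹ J.
Energy delivered: (105 mW)(7200 s) = 756.0 J.
Photons incident: 756.0 / 6.131×10⁻¹⁹ = 1.233×10²¹, i.e. 1.233×10²¹/6.022×10²³ = 0.002047 mol.
Product formed: 0.346 × 0.002047 = 7.083×10⁻⁴ mol.
Rate: 7.083×10⁻⁴ mol / (7200 s × 0.0138 L) = 7.1×10⁻⁶ M s⁻¹.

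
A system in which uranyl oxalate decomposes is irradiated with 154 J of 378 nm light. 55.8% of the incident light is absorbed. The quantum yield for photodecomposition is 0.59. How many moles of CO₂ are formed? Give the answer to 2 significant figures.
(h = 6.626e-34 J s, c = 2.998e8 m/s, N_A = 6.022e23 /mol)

Photon energy at 378 nm: hc/λ = (6.626e-34)(2.998e8)/(378e-9) = 5.255e-19 J.
Photons incident: 154 / 5.255e-19 = 2.931e20, i.e. 2.931e20/6.022e23 = 4.867e-4 mol.
Photons absorbed: 0.558 × 4.867e-4 = 2.716e-4 mol.
Product: Φ × n_abs = 0.59 × 2.716e-4 = 1.602e-4 mol.

1.6e-4 mol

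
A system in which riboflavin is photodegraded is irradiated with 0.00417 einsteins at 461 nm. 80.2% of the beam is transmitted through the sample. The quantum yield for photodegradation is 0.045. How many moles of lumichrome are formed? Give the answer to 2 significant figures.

3.7e-5 mol

Fraction absorbed: 1 − 80.2/100 = 0.1980.
Photons absorbed: 0.1980 × 0.00417 = 8.257e-4 mol.
Product: Φ × n_abs = 0.045 × 8.257e-4 = 3.716e-5 mol.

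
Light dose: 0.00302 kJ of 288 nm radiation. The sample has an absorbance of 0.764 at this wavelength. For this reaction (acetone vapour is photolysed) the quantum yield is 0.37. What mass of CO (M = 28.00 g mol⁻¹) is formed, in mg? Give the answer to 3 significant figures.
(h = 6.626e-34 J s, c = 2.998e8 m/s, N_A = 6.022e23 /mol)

0.0624 mg

Photon energy at 288 nm: hc/λ = (6.626e-34)(2.998e8)/(288e-9) = 6.897e-19 J.
Incident energy: 0.00302 kJ = 3.02 J.
Photons incident: 3.02 / 6.897e-19 = 4.379e18, i.e. 4.379e18/6.022e23 = 7.272e-6 mol.
Fraction absorbed: 1 − 10^(−0.764) = 0.8278.
Photons absorbed: 0.8278 × 7.272e-6 = 6.020e-6 mol.
Product: Φ × n_abs = 0.37 × 6.020e-6 = 2.227e-6 mol.
Mass: 2.227e-6 × 28.00 = 6.236e-5 g = 0.0624 mg.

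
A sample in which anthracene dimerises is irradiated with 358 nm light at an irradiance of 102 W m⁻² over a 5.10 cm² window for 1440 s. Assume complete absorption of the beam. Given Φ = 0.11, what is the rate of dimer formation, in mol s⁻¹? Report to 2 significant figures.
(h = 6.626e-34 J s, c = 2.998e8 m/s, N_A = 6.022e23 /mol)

Photon energy at 358 nm: hc/λ = (6.626e-34)(2.998e8)/(358e-9) = 5.549e-19 J.
Energy delivered: (102 W m⁻²)(5.10e-4 m²)(1440 s) = 74.91 J.
Photons incident: 74.91 / 5.549e-19 = 1.350e20, i.e. 1.350e20/6.022e23 = 2.242e-4 mol.
Product formed: 0.11 × 2.242e-4 = 2.466e-5 mol.
Rate: 2.466e-5 / 1440 s = 1.7e-8 mol s⁻¹.

1.7e-8 mol s⁻¹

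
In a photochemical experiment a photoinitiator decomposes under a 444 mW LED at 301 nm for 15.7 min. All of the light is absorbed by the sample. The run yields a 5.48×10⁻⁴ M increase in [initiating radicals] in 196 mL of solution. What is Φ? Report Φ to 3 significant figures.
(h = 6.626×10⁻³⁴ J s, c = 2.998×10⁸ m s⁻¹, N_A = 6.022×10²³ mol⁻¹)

Φ = 0.102

Product: (5.48×10⁻⁴ M)(0.196 L) = 1.074×10⁻⁴ mol.
Photon energy at 301 nm: hc/λ = (6.626×10⁻³⁴)(2.998×10⁸)/(301×10⁻⁹) = 6.600×10⁻¹⁹ J.
Energy delivered: (444 mW)(942 s) = 418.2 J.
Photons incident: 418.2 / 6.600×10⁻¹⁹ = 6.336×10²⁰, i.e. 6.336×10²⁰/6.022×10²³ = 0.001052 mol.
Φ = 1.074×10⁻⁴ mol / 0.001052 mol photons = 0.102.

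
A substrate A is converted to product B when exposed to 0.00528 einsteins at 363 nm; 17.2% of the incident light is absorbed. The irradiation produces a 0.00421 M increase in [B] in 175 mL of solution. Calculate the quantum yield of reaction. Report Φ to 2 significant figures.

Product: (0.00421 M)(0.175 L) = 7.368×10⁻⁴ mol.
Photons absorbed: 0.172 × 0.00528 = 9.082×10⁻⁴ mol.
Φ = 7.368×10⁻⁴ mol / 9.082×10⁻⁴ mol photons = 0.81.

Φ = 0.81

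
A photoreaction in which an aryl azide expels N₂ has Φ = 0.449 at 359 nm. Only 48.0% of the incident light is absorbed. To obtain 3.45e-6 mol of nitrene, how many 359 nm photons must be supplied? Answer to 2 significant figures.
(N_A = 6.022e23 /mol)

Photons that must be absorbed: 3.45e-6 / 0.449 = 7.684e-6 mol.
Incident photons needed: 7.684e-6 / 0.480 = 1.601e-5 mol.
Photon count: 1.601e-5 × 6.022e23 = 9.6e18.

9.6e18 photons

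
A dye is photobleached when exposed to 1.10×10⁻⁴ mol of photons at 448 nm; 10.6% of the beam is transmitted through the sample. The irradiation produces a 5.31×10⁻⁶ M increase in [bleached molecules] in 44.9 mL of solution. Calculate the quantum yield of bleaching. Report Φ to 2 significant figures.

Product: (5.31×10⁻⁶ M)(0.0449 L) = 2.384×10⁻⁷ mol.
Fraction absorbed: 1 − 10.6/100 = 0.8940.
Photons absorbed: 0.8940 × 1.10×10⁻⁴ = 9.834×10⁻⁵ mol.
Φ = 2.384×10⁻⁷ mol / 9.834×10⁻⁵ mol photons = 0.0024.

Φ = 0.0024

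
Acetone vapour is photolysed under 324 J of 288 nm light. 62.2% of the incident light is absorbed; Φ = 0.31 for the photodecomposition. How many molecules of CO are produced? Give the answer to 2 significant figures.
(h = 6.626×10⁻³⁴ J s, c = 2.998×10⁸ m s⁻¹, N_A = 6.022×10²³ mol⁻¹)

9.1×10¹⁹ molecules

Photon energy at 288 nm: hc/λ = (6.626×10⁻³⁴)(2.998×10⁸)/(288×10⁻⁹) = 6.897×10⁻¹⁹ J.
Photons incident: 324 / 6.897×10⁻¹⁹ = 4.698×10²⁰, i.e. 4.698×10²⁰/6.022×10²³ = 7.801×10⁻⁴ mol.
Photons absorbed: 0.622 × 7.801×10⁻⁴ = 4.852×10⁻⁴ mol.
Product: Φ × n_abs = 0.31 × 4.852×10⁻⁴ = 1.504×10⁻⁴ mol.
As a count: 1.504×10⁻⁴ × 6.022×10²³ = 9.1×10¹⁹.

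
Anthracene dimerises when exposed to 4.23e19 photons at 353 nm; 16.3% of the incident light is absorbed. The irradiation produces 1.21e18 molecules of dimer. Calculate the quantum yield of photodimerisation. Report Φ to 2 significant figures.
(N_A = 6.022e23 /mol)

Φ = 0.18

Product: 1.21e18 / 6.022e23 = 2.009e-6 mol.
Moles of photons: 4.23e19 / 6.022e23 = 7.024e-5 mol.
Photons absorbed: 0.163 × 7.024e-5 = 1.145e-5 mol.
Φ = 2.009e-6 mol / 1.145e-5 mol photons = 0.18.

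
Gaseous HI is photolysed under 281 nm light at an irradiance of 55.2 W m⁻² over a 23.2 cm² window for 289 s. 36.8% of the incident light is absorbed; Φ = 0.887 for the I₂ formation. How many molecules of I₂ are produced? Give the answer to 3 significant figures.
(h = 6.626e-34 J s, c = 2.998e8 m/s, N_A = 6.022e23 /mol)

Photon energy at 281 nm: hc/λ = (6.626e-34)(2.998e8)/(281e-9) = 7.069e-19 J.
Energy delivered: (55.2 W m⁻²)(23.2e-4 m²)(289 s) = 37.01 J.
Photons incident: 37.01 / 7.069e-19 = 5.236e19, i.e. 5.236e19/6.022e23 = 8.695e-5 mol.
Photons absorbed: 0.368 × 8.695e-5 = 3.200e-5 mol.
Product: Φ × n_abs = 0.887 × 3.200e-5 = 2.838e-5 mol.
As a count: 2.838e-5 × 6.022e23 = 1.71e19.

1.71e19 molecules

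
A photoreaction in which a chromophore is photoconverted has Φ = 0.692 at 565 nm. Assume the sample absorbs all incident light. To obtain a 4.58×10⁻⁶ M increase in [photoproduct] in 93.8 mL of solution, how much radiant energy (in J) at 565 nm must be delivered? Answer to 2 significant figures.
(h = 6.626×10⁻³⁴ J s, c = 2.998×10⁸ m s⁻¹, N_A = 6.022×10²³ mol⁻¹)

0.13 J

Product: (4.58×10⁻⁶ M)(0.0938 L) = 4.296×10⁻⁷ mol.
Photons that must be absorbed: 4.296×10⁻⁷ / 0.692 = 6.208×10⁻⁷ mol.
Photon energy: hc/λ = 3.516×10⁻¹⁹ J; per mole, 2.117×10⁵ J mol⁻¹.
Energy required: 6.208×10⁻⁷ × 2.117×10⁵ = 0.13 J.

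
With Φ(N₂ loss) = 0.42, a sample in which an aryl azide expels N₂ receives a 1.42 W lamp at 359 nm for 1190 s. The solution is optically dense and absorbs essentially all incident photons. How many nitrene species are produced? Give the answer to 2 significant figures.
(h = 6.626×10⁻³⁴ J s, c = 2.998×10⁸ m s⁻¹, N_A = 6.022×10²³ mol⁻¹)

Photon energy at 359 nm: hc/λ = (6.626×10⁻³⁴)(2.998×10⁸)/(359×10⁻⁹) = 5.533×10⁻¹⁹ J.
Energy delivered: (1.42 W)(1190 s) = 1690 J.
Photons incident: 1690 / 5.533×10⁻¹⁹ = 3.054×10²¹, i.e. 3.054×10²¹/6.022×10²³ = 0.005071 mol.
Product: Φ × n_abs = 0.42 × 0.005071 = 0.002130 mol.
As a count: 0.002130 × 6.022×10²³ = 1.3×10²¹.

1.3×10²¹ species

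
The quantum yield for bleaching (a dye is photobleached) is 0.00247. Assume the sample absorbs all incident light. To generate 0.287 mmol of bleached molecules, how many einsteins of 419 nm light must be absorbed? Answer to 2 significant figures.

Product: 0.287 mmol = 2.87×10⁻⁴ mol.
Photons that must be absorbed: 2.87×10⁻⁴ / 0.00247 = 0.1162 mol.

0.12 einstein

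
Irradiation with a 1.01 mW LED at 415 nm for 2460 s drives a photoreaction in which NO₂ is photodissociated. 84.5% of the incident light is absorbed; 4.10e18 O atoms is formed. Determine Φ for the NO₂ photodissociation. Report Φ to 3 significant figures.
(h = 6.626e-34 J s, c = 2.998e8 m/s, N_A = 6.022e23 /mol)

Product: 4.10e18 / 6.022e23 = 6.808e-6 mol.
Photon energy at 415 nm: hc/λ = (6.626e-34)(2.998e8)/(415e-9) = 4.787e-19 J.
Energy delivered: (1.01 mW)(2460 s) = 2.485 J.
Photons incident: 2.485 / 4.787e-19 = 5.191e18, i.e. 5.191e18/6.022e23 = 8.620e-6 mol.
Photons absorbed: 0.845 × 8.620e-6 = 7.284e-6 mol.
Φ = 6.808e-6 mol / 7.284e-6 mol photons = 0.935.

Φ = 0.935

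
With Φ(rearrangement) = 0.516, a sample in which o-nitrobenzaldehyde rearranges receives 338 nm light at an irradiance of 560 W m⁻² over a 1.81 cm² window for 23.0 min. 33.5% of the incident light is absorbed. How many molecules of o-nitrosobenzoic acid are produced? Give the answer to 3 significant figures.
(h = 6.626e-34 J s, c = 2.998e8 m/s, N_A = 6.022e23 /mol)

Photon energy at 338 nm: hc/λ = (6.626e-34)(2.998e8)/(338e-9) = 5.877e-19 J.
Energy delivered: (560 W m⁻²)(1.81e-4 m²)(1380 s) = 139.9 J.
Photons incident: 139.9 / 5.877e-19 = 2.380e20, i.e. 2.380e20/6.022e23 = 3.952e-4 mol.
Photons absorbed: 0.335 × 3.952e-4 = 1.324e-4 mol.
Product: Φ × n_abs = 0.516 × 1.324e-4 = 6.832e-5 mol.
As a count: 6.832e-5 × 6.022e23 = 4.11e19.

4.11e19 molecules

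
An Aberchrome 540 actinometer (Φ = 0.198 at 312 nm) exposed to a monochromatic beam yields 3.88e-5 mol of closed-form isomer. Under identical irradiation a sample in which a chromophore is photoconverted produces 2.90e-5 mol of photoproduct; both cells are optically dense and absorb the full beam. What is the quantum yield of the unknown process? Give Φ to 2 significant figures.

Photons absorbed by the actinometer: 3.88e-5 / 0.198 = 1.960e-4 mol.
Φ(unknown) = 2.90e-5 / 1.960e-4 = 0.15.

Φ = 0.15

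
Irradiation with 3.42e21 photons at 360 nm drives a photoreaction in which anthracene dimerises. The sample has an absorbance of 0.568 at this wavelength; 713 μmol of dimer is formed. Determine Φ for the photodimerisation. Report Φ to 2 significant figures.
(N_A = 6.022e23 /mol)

Φ = 0.17

Product: 713 μmol = 7.13e-4 mol.
Moles of photons: 3.42e21 / 6.022e23 = 0.005679 mol.
Fraction absorbed: 1 − 10^(−0.568) = 0.7296.
Photons absorbed: 0.7296 × 0.005679 = 0.004143 mol.
Φ = 7.13e-4 mol / 0.004143 mol photons = 0.17.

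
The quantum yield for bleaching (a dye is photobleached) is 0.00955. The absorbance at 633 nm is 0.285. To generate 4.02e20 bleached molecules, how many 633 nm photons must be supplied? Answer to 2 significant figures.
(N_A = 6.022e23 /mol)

8.7e22 photons

Product: 4.02e20 / 6.022e23 = 6.676e-4 mol.
Photons that must be absorbed: 6.676e-4 / 0.00955 = 0.06991 mol.
Fraction absorbed: 1 − 10^(−0.285) = 0.4812.
Incident photons needed: 0.06991 / 0.4812 = 0.1453 mol.
Photon count: 0.1453 × 6.022e23 = 8.7e22.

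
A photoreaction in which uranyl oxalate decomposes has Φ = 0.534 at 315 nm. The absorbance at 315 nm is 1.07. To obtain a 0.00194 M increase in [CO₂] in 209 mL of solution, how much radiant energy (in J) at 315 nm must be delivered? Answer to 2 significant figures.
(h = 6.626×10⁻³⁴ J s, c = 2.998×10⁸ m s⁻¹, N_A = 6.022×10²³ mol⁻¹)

Product: (0.00194 M)(0.209 L) = 4.055×10⁻⁴ mol.
Photons that must be absorbed: 4.055×10⁻⁴ / 0.534 = 7.594×10⁻⁴ mol.
Fraction absorbed: 1 − 10^(−1.07) = 0.9149.
Incident photons needed: 7.594×10⁻⁴ / 0.9149 = 8.300×10⁻⁴ mol.
Photon energy: hc/λ = 6.306×10⁻¹⁹ J; per mole, 3.797×10⁵ J mol⁻¹.
Energy required: 8.300×10⁻⁴ × 3.797×10⁵ = 320 J.

320 J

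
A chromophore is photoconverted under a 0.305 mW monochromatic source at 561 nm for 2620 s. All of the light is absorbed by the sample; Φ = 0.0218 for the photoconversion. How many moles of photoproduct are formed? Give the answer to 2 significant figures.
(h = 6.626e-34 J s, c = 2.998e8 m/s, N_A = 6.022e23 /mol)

Photon energy at 561 nm: hc/λ = (6.626e-34)(2.998e8)/(561e-9) = 3.541e-19 J.
Energy delivered: (0.305 mW)(2620 s) = 0.7991 J.
Photons incident: 0.7991 / 3.541e-19 = 2.257e18, i.e. 2.257e18/6.022e23 = 3.748e-6 mol.
Product: Φ × n_abs = 0.0218 × 3.748e-6 = 8.171e-8 mol.

8.2e-8 mol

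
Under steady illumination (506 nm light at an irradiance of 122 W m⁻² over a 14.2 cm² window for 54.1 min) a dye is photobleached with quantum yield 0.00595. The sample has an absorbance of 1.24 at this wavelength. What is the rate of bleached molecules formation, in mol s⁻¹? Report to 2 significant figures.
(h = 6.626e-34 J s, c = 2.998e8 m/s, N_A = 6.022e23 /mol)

4.1e-9 mol s⁻¹

Photon energy at 506 nm: hc/λ = (6.626e-34)(2.998e8)/(506e-9) = 3.926e-19 J.
Energy delivered: (122 W m⁻²)(14.2e-4 m²)(3246 s) = 562.3 J.
Photons incident: 562.3 / 3.926e-19 = 1.432e21, i.e. 1.432e21/6.022e23 = 0.002378 mol.
Fraction absorbed: 1 − 10^(−1.24) = 0.9425.
Photons absorbed: 0.9425 × 0.002378 = 0.002241 mol.
Product formed: 0.00595 × 0.002241 = 1.333e-5 mol.
Rate: 1.333e-5 / 3246 s = 4.1e-9 mol s⁻¹.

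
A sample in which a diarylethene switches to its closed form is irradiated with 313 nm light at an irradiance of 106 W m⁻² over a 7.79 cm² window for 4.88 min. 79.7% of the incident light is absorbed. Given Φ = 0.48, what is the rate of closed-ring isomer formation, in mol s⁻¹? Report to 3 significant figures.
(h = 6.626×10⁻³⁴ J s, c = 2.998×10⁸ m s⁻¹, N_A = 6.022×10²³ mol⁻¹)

Photon energy at 313 nm: hc/λ = (6.626×10⁻³⁴)(2.998×10⁸)/(313×10⁻⁹) = 6.347×10⁻¹⁹ J.
Energy delivered: (106 W m⁻²)(7.79×10⁻⁴ m²)(292.8 s) = 24.18 J.
Photons incident: 24.18 / 6.347×10⁻¹⁹ = 3.810×10¹⁹, i.e. 3.810×10¹⁹/6.022×10²³ = 6.327×10⁻⁵ mol.
Photons absorbed: 0.797 × 6.327×10⁻⁵ = 5.043×10⁻⁵ mol.
Product formed: 0.48 × 5.043×10⁻⁵ = 2.421×10⁻⁵ mol.
Rate: 2.421×10⁻⁵ / 292.8 s = 8.27×10⁻⁸ mol s⁻¹.

8.27×10⁻⁸ mol s⁻¹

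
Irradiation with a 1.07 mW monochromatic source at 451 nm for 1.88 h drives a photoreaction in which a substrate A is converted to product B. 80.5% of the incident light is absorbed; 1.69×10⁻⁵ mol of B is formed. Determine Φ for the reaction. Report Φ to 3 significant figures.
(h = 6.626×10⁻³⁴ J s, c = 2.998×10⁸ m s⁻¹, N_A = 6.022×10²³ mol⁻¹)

Photon energy at 451 nm: hc/λ = (6.626×10⁻³⁴)(2.998×10⁸)/(451×10⁻⁹) = 4.405×10⁻¹⁹ J.
Energy delivered: (1.07 mW)(6768 s) = 7.242 J.
Photons incident: 7.242 / 4.405×10⁻¹⁹ = 1.644×10¹⁹, i.e. 1.644×10¹⁹/6.022×10²³ = 2.730×10⁻⁵ mol.
Photons absorbed: 0.805 × 2.730×10⁻⁵ = 2.198×10⁻⁵ mol.
Φ = 1.69×10⁻⁵ mol / 2.198×10⁻⁵ mol photons = 0.769.

Φ = 0.769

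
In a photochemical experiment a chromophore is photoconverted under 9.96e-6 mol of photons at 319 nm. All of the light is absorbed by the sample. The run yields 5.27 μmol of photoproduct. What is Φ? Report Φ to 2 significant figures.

Product: 5.27 μmol = 5.27e-6 mol.
Φ = 5.27e-6 mol / 9.96e-6 mol photons = 0.53.

Φ = 0.53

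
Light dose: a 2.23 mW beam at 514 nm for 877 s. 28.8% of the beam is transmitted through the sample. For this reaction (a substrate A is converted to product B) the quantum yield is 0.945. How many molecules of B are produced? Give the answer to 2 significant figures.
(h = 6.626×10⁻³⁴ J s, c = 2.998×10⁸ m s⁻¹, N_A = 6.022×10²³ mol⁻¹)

3.4×10¹⁸ molecules

Photon energy at 514 nm: hc/λ = (6.626×10⁻³⁴)(2.998×10⁸)/(514×10⁻⁹) = 3.865×10⁻¹⁹ J.
Energy delivered: (2.23 mW)(877 s) = 1.956 J.
Photons incident: 1.956 / 3.865×10⁻¹⁹ = 5.061×10¹⁸, i.e. 5.061×10¹⁸/6.022×10²³ = 8.404×10⁻⁶ mol.
Fraction absorbed: 1 − 28.8/100 = 0.7120.
Photons absorbed: 0.7120 × 8.404×10⁻⁶ = 5.984×10⁻⁶ mol.
Product: Φ × n_abs = 0.945 × 5.984×10⁻⁶ = 5.655×10⁻⁶ mol.
As a count: 5.655×10⁻⁶ × 6.022×10²³ = 3.4×10¹⁸.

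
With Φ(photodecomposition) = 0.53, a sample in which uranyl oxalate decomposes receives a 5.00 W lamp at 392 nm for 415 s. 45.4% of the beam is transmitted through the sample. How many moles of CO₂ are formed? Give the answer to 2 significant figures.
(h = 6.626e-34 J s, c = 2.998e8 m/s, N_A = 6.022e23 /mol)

Photon energy at 392 nm: hc/λ = (6.626e-34)(2.998e8)/(392e-9) = 5.068e-19 J.
Energy delivered: (5.00 W)(415 s) = 2075 J.
Photons incident: 2075 / 5.068e-19 = 4.094e21, i.e. 4.094e21/6.022e23 = 0.006798 mol.
Fraction absorbed: 1 − 45.4/100 = 0.5460.
Photons absorbed: 0.5460 × 0.006798 = 0.003712 mol.
Product: Φ × n_abs = 0.53 × 0.003712 = 0.001967 mol.

0.0020 mol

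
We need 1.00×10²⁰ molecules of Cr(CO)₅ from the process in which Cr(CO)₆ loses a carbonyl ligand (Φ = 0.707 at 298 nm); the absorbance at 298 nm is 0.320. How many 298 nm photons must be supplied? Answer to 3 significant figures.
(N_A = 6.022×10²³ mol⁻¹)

Product: 1.00×10²⁰ / 6.022×10²³ = 1.661×10⁻⁴ mol.
Photons that must be absorbed: 1.661×10⁻⁴ / 0.707 = 2.349×10⁻⁴ mol.
Fraction absorbed: 1 − 10^(−0.320) = 0.5214.
Incident photons needed: 2.349×10⁻⁴ / 0.5214 = 4.505×10⁻⁴ mol.
Photon count: 4.505×10⁻⁴ × 6.022×10²³ = 2.71×10²⁰.

2.71×10²⁰ photons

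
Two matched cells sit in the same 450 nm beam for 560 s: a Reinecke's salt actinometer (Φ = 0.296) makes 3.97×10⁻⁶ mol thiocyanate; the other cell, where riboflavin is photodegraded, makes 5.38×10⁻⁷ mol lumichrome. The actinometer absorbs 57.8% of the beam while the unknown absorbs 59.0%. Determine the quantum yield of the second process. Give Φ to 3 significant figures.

Φ = 0.0393

Photons absorbed by the actinometer: 3.97×10⁻⁶ / 0.296 = 1.341×10⁻⁵ mol.
Incident flux: 1.341×10⁻⁵ / 0.578 = 2.320×10⁻⁵ einstein.
Absorbed by unknown: 0.590 × 2.320×10⁻⁵ = 1.369×10⁻⁵ mol.
Φ(unknown) = 5.38×10⁻⁷ / 1.369×10⁻⁵ = 0.0393.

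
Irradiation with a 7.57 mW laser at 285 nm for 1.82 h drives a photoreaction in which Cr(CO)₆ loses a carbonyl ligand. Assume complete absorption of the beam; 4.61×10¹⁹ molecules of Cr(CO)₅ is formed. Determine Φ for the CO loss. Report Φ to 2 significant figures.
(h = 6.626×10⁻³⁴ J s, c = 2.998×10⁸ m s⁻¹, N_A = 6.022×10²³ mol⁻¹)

Φ = 0.65

Product: 4.61×10¹⁹ / 6.022×10²³ = 7.655×10⁻⁵ mol.
Photon energy at 285 nm: hc/λ = (6.626×10⁻³⁴)(2.998×10⁸)/(285×10⁻⁹) = 6.970×10⁻¹⁹ J.
Energy delivered: (7.57 mW)(6552 s) = 49.60 J.
Photons incident: 49.60 / 6.970×10⁻¹⁹ = 7.116×10¹⁹, i.e. 7.116×10¹⁹/6.022×10²³ = 1.182×10⁻⁴ mol.
Φ = 7.655×10⁻⁵ mol / 1.182×10⁻⁴ mol photons = 0.65.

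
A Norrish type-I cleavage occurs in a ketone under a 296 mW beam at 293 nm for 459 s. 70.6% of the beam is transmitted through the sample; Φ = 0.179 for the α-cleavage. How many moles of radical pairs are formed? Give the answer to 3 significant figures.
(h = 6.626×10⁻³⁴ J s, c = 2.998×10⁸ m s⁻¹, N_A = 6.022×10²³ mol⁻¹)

1.75×10⁻⁵ mol

Photon energy at 293 nm: hc/λ = (6.626×10⁻³⁴)(2.998×10⁸)/(293×10⁻⁹) = 6.780×10⁻¹⁹ J.
Energy delivered: (296 mW)(459 s) = 135.9 J.
Photons incident: 135.9 / 6.780×10⁻¹⁹ = 2.004×10²⁰, i.e. 2.004×10²⁰/6.022×10²³ = 3.328×10⁻⁴ mol.
Fraction absorbed: 1 − 70.6/100 = 0.2940.
Photons absorbed: 0.2940 × 3.328×10⁻⁴ = 9.784×10⁻⁵ mol.
Product: Φ × n_abs = 0.179 × 9.784×10⁻⁵ = 1.751×10⁻⁵ mol.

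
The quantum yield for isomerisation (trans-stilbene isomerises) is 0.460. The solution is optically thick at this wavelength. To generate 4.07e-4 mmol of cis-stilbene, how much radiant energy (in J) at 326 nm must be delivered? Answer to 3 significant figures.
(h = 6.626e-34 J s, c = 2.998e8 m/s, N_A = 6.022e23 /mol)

Product: 4.07e-4 mmol = 4.07e-7 mol.
Photons that must be absorbed: 4.07e-7 / 0.460 = 8.848e-7 mol.
Photon energy: hc/λ = 6.093e-19 J; per mole, 3.669e5 J mol⁻¹.
Energy required: 8.848e-7 × 3.669e5 = 0.325 J.

0.325 J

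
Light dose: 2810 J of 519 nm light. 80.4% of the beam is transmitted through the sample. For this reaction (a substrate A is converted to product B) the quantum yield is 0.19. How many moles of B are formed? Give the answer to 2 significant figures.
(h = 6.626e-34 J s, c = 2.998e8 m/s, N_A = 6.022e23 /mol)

Photon energy at 519 nm: hc/λ = (6.626e-34)(2.998e8)/(519e-9) = 3.828e-19 J.
Photons incident: 2810 / 3.828e-19 = 7.341e21, i.e. 7.341e21/6.022e23 = 0.01219 mol.
Fraction absorbed: 1 − 80.4/100 = 0.1960.
Photons absorbed: 0.1960 × 0.01219 = 0.002389 mol.
Product: Φ × n_abs = 0.19 × 0.002389 = 4.539e-4 mol.

4.5e-4 mol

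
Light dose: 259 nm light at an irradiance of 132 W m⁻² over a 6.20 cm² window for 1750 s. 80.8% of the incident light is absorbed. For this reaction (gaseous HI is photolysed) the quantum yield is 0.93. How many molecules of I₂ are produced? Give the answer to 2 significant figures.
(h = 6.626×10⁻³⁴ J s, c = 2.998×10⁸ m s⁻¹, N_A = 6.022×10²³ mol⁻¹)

Photon energy at 259 nm: hc/λ = (6.626×10⁻³⁴)(2.998×10⁸)/(259×10⁻⁹) = 7.670×10⁻¹⁹ J.
Energy delivered: (132 W m⁻²)(6.20×10⁻⁴ m²)(1750 s) = 143.2 J.
Photons incident: 143.2 / 7.670×10⁻¹⁹ = 1.867×10²⁰, i.e. 1.867×10²⁰/6.022×10²³ = 3.100×10⁻⁴ mol.
Photons absorbed: 0.808 × 3.100×10⁻⁴ = 2.505×10⁻⁴ mol.
Product: Φ × n_abs = 0.93 × 2.505×10⁻⁴ = 2.330×10⁻⁴ mol.
As a count: 2.330×10⁻⁴ × 6.022×10²³ = 1.4×10²⁰.

1.4×10²⁰ molecules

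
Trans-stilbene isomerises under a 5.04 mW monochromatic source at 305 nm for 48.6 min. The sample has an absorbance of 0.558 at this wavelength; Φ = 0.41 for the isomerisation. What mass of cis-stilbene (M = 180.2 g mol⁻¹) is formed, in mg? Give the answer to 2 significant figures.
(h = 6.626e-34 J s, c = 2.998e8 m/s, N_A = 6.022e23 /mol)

Photon energy at 305 nm: hc/λ = (6.626e-34)(2.998e8)/(305e-9) = 6.513e-19 J.
Energy delivered: (5.04 mW)(2916 s) = 14.70 J.
Photons incident: 14.70 / 6.513e-19 = 2.257e19, i.e. 2.257e19/6.022e23 = 3.748e-5 mol.
Fraction absorbed: 1 − 10^(−0.558) = 0.7233.
Photons absorbed: 0.7233 × 3.748e-5 = 2.711e-5 mol.
Product: Φ × n_abs = 0.41 × 2.711e-5 = 1.112e-5 mol.
Mass: 1.112e-5 × 180.2 = 0.002004 g = 2.0 mg.

2.0 mg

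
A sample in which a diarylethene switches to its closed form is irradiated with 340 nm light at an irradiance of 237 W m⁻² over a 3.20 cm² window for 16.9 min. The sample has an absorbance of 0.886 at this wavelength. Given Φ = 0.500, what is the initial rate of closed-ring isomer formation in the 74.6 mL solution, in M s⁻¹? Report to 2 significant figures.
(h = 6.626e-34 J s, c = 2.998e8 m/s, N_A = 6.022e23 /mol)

Photon energy at 340 nm: hc/λ = (6.626e-34)(2.998e8)/(340e-9) = 5.843e-19 J.
Energy delivered: (237 W m⁻²)(3.20e-4 m²)(1014 s) = 76.90 J.
Photons incident: 76.90 / 5.843e-19 = 1.316e20, i.e. 1.316e20/6.022e23 = 2.185e-4 mol.
Fraction absorbed: 1 − 10^(−0.886) = 0.8700.
Photons absorbed: 0.8700 × 2.185e-4 = 1.901e-4 mol.
Product formed: 0.500 × 1.901e-4 = 9.505e-5 mol.
Rate: 9.505e-5 mol / (1014 s × 0.0746 L) = 1.3e-6 M s⁻¹.

1.3e-6 M s⁻¹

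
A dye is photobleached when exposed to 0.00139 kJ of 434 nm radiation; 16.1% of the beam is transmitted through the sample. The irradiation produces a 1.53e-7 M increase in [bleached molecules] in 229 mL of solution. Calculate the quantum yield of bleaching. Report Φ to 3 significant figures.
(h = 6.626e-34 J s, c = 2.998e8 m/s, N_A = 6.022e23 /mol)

Product: (1.53e-7 M)(0.229 L) = 3.504e-8 mol.
Photon energy at 434 nm: hc/λ = (6.626e-34)(2.998e8)/(434e-9) = 4.577e-19 J.
Incident energy: 0.00139 kJ = 1.39 J.
Photons incident: 1.39 / 4.577e-19 = 3.037e18, i.e. 3.037e18/6.022e23 = 5.043e-6 mol.
Fraction absorbed: 1 − 16.1/100 = 0.8390.
Photons absorbed: 0.8390 × 5.043e-6 = 4.231e-6 mol.
Φ = 3.504e-8 mol / 4.231e-6 mol photons = 0.00828.

Φ = 0.00828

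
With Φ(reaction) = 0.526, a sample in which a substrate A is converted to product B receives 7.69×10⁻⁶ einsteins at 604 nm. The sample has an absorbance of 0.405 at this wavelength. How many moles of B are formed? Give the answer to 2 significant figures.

Fraction absorbed: 1 − 10^(−0.405) = 0.6064.
Photons absorbed: 0.6064 × 7.69×10⁻⁶ = 4.663×10⁻⁶ mol.
Product: Φ × n_abs = 0.526 × 4.663×10⁻⁶ = 2.453×10⁻⁶ mol.

2.5×10⁻⁶ mol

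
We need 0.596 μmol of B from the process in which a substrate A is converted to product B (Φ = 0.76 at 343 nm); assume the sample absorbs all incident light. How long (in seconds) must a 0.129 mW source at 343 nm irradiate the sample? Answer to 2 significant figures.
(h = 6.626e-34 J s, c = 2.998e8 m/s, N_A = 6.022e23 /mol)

t ≈ 2100 s

Product: 0.596 μmol = 5.96e-7 mol.
Photons that must be absorbed: 5.96e-7 / 0.76 = 7.842e-7 mol.
Photon energy: hc/λ = 5.791e-19 J; per mole, 3.487e5 J mol⁻¹.
Energy required: 7.842e-7 × 3.487e5 = 0.2735 J.
Time: 0.2735 J / 0.000129 W = 2100 s.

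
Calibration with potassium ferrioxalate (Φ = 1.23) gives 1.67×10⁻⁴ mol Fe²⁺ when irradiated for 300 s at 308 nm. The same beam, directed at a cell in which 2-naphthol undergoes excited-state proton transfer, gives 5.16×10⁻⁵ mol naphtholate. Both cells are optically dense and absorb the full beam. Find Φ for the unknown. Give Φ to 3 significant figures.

Φ = 0.380

Photons absorbed by the actinometer: 1.67×10⁻⁴ / 1.23 = 1.358×10⁻⁴ mol.
Φ(unknown) = 5.16×10⁻⁵ / 1.358×10⁻⁴ = 0.380.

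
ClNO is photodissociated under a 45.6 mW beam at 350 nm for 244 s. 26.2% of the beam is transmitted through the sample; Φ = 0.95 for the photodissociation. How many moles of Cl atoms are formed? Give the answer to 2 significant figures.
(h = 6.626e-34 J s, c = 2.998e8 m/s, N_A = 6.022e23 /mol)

Photon energy at 350 nm: hc/λ = (6.626e-34)(2.998e8)/(350e-9) = 5.676e-19 J.
Energy delivered: (45.6 mW)(244 s) = 11.13 J.
Photons incident: 11.13 / 5.676e-19 = 1.961e19, i.e. 1.961e19/6.022e23 = 3.256e-5 mol.
Fraction absorbed: 1 − 26.2/100 = 0.7380.
Photons absorbed: 0.7380 × 3.256e-5 = 2.403e-5 mol.
Product: Φ × n_abs = 0.95 × 2.403e-5 = 2.283e-5 mol.

2.3e-5 mol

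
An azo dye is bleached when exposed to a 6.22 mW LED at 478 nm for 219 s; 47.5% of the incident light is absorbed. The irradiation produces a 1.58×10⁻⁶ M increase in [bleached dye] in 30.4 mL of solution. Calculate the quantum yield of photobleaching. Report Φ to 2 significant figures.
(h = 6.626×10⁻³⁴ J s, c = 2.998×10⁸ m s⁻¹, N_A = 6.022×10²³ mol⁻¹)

Φ = 0.019

Product: (1.58×10⁻⁶ M)(0.0304 L) = 4.803×10⁻⁸ mol.
Photon energy at 478 nm: hc/λ = (6.626×10⁻³⁴)(2.998×10⁸)/(478×10⁻⁹) = 4.156×10⁻¹⁹ J.
Energy delivered: (6.22 mW)(219 s) = 1.362 J.
Photons incident: 1.362 / 4.156×10⁻¹⁹ = 3.277×10¹⁸, i.e. 3.277×10¹⁸/6.022×10²³ = 5.442×10⁻⁶ mol.
Photons absorbed: 0.475 × 5.442×10⁻⁶ = 2.585×10⁻⁶ mol.
Φ = 4.803×10⁻⁸ mol / 2.585×10⁻⁶ mol photons = 0.019.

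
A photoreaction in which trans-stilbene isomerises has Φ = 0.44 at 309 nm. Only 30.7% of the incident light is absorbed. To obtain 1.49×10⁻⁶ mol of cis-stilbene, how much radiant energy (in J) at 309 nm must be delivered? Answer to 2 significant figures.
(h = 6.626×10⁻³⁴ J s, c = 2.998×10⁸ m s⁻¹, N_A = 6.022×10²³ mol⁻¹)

Photons that must be absorbed: 1.49×10⁻⁶ / 0.44 = 3.386×10⁻⁶ mol.
Incident photons needed: 3.386×10⁻⁶ / 0.307 = 1.103×10⁻⁵ mol.
Photon energy: hc/λ = 6.429×10⁻¹⁹ J; per mole, 3.872×10⁵ J mol⁻¹.
Energy required: 1.103×10⁻⁵ × 3.872×10⁵ = 4.3 J.

4.3 J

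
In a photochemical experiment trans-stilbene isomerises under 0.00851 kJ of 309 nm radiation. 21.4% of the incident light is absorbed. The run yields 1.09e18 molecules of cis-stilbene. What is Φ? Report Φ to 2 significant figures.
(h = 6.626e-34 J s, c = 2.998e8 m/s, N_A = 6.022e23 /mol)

Φ = 0.38

Product: 1.09e18 / 6.022e23 = 1.810e-6 mol.
Photon energy at 309 nm: hc/λ = (6.626e-34)(2.998e8)/(309e-9) = 6.429e-19 J.
Incident energy: 0.00851 kJ = 8.51 J.
Photons incident: 8.51 / 6.429e-19 = 1.324e19, i.e. 1.324e19/6.022e23 = 2.199e-5 mol.
Photons absorbed: 0.214 × 2.199e-5 = 4.706e-6 mol.
Φ = 1.810e-6 mol / 4.706e-6 mol photons = 0.38.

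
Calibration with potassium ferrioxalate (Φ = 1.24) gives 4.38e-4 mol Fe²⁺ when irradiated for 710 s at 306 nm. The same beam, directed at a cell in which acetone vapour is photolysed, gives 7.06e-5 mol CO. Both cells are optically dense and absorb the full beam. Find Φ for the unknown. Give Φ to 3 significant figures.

Φ = 0.200

Photons absorbed by the actinometer: 4.38e-4 / 1.24 = 3.532e-4 mol.
Φ(unknown) = 7.06e-5 / 3.532e-4 = 0.200.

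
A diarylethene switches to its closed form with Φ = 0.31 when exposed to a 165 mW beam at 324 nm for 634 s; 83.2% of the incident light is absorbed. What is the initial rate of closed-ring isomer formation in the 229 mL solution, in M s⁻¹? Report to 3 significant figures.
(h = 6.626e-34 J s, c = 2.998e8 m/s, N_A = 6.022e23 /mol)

5.03e-7 M s⁻¹

Photon energy at 324 nm: hc/λ = (6.626e-34)(2.998e8)/(324e-9) = 6.131e-19 J.
Energy delivered: (165 mW)(634 s) = 104.6 J.
Photons incident: 104.6 / 6.131e-19 = 1.706e20, i.e. 1.706e20/6.022e23 = 2.833e-4 mol.
Photons absorbed: 0.832 × 2.833e-4 = 2.357e-4 mol.
Product formed: 0.31 × 2.357e-4 = 7.307e-5 mol.
Rate: 7.307e-5 mol / (634 s × 0.229 L) = 5.03e-7 M s⁻¹.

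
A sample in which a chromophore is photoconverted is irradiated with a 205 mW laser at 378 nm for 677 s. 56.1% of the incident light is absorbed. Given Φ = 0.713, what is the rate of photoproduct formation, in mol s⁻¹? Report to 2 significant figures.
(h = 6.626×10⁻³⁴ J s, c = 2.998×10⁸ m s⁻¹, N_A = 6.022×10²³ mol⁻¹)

Photon energy at 378 nm: hc/λ = (6.626×10⁻³⁴)(2.998×10⁸)/(378×10⁻⁹) = 5.255×10⁻¹⁹ J.
Energy delivered: (205 mW)(677 s) = 138.8 J.
Photons incident: 138.8 / 5.255×10⁻¹⁹ = 2.641×10²⁰, i.e. 2.641×10²⁰/6.022×10²³ = 4.386×10⁻⁴ mol.
Photons absorbed: 0.561 × 4.386×10⁻⁴ = 2.461×10⁻⁴ mol.
Product formed: 0.713 × 2.461×10⁻⁴ = 1.755×10⁻⁴ mol.
Rate: 1.755×10⁻⁴ / 677 s = 2.6×10⁻⁷ mol s⁻¹.

2.6×10⁻⁷ mol s⁻¹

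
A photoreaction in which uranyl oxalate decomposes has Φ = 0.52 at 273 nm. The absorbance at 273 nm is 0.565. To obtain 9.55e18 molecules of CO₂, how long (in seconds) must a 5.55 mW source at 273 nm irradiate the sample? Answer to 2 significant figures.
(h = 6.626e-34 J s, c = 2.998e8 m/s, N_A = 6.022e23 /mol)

Product: 9.55e18 / 6.022e23 = 1.586e-5 mol.
Photons that must be absorbed: 1.586e-5 / 0.52 = 3.050e-5 mol.
Fraction absorbed: 1 − 10^(−0.565) = 0.7277.
Incident photons needed: 3.050e-5 / 0.7277 = 4.191e-5 mol.
Photon energy: hc/λ = 7.276e-19 J; per mole, 4.382e5 J mol⁻¹.
Energy required: 4.191e-5 × 4.382e5 = 18.36 J.
Time: 18.36 J / 0.00555 W = 3300 s.

t ≈ 3300 s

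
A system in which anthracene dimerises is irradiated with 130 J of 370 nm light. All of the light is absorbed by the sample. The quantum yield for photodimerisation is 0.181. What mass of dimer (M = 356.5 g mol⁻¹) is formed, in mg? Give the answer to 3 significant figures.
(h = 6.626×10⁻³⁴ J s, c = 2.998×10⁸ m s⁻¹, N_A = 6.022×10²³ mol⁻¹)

25.9 mg

Photon energy at 370 nm: hc/λ = (6.626×10⁻³⁴)(2.998×10⁸)/(370×10⁻⁹) = 5.369×10⁻¹⁹ J.
Photons incident: 130 / 5.369×10⁻¹⁹ = 2.421×10²⁰, i.e. 2.421×10²⁰/6.022×10²³ = 4.020×10⁻⁴ mol.
Product: Φ × n_abs = 0.181 × 4.020×10⁻⁴ = 7.276×10⁻⁵ mol.
Mass: 7.276×10⁻⁵ × 356.5 = 0.02594 g = 25.9 mg.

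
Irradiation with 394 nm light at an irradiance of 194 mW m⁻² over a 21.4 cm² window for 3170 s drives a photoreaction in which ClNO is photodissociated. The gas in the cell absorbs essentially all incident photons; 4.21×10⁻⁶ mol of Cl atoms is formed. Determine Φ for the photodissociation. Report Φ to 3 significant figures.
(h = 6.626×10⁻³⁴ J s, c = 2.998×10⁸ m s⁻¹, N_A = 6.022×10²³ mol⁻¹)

Photon energy at 394 nm: hc/λ = (6.626×10⁻³⁴)(2.998×10⁸)/(394×10⁻⁹) = 5.042×10⁻¹⁹ J.
Energy delivered: (194 mW m⁻²)(21.4×10⁻⁴ m²)(3170 s) = 1.316 J.
Photons incident: 1.316 / 5.042×10⁻¹⁹ = 2.610×10¹⁸, i.e. 2.610×10¹⁸/6.022×10²³ = 4.334×10⁻⁶ mol.
Φ = 4.21×10⁻⁶ mol / 4.334×10⁻⁶ mol photons = 0.971.

Φ = 0.971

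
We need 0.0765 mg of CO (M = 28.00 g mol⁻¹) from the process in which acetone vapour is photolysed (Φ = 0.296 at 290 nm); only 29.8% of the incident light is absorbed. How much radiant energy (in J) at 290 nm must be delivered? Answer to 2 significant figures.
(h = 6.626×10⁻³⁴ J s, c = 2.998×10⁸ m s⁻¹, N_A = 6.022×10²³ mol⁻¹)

Product: 0.0765 mg / 28.00 g mol⁻¹ = 2.732×10⁻⁶ mol.
Photons that must be absorbed: 2.732×10⁻⁶ / 0.296 = 9.230×10⁻⁶ mol.
Incident photons needed: 9.230×10⁻⁶ / 0.298 = 3.097×10⁻⁵ mol.
Photon energy: hc/λ = 6.850×10⁻¹⁹ J; per mole, 4.125×10⁵ J mol⁻¹.
Energy required: 3.097×10⁻⁵ × 4.125×10⁵ = 13 J.

13 J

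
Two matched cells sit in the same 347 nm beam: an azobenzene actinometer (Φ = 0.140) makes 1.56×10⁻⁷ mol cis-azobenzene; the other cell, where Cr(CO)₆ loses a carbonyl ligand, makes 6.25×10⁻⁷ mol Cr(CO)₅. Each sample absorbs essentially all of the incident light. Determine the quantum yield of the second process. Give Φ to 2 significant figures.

Photons absorbed by the actinometer: 1.56×10⁻⁷ / 0.140 = 1.114×10⁻⁶ mol.
Φ(unknown) = 6.25×10⁻⁷ / 1.114×10⁻⁶ = 0.56.

Φ = 0.56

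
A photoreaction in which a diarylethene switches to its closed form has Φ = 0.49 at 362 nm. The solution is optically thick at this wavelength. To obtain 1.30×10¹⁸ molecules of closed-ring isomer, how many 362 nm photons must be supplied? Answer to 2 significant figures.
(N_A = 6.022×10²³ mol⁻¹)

Product: 1.30×10¹⁸ / 6.022×10²³ = 2.159×10⁻⁶ mol.
Photons that must be absorbed: 2.159×10⁻⁶ / 0.49 = 4.406×10⁻⁶ mol.
Photon count: 4.406×10⁻⁶ × 6.022×10²³ = 2.7×10¹⁸.

2.7×10¹⁸ photons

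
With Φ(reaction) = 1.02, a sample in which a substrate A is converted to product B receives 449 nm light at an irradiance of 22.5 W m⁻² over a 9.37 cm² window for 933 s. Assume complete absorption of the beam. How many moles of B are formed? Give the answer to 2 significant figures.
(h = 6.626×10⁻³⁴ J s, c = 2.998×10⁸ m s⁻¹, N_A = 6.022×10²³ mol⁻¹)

Photon energy at 449 nm: hc/λ = (6.626×10⁻³⁴)(2.998×10⁸)/(449×10⁻⁹) = 4.424×10⁻¹⁹ J.
Energy delivered: (22.5 W m⁻²)(9.37×10⁻⁴ m²)(933 s) = 19.67 J.
Photons incident: 19.67 / 4.424×10⁻¹⁹ = 4.446×10¹⁹, i.e. 4.446×10¹⁹/6.022×10²³ = 7.383×10⁻⁵ mol.
Product: Φ × n_abs = 1.02 × 7.383×10⁻⁵ = 7.531×10⁻⁵ mol.

7.5×10⁻⁵ mol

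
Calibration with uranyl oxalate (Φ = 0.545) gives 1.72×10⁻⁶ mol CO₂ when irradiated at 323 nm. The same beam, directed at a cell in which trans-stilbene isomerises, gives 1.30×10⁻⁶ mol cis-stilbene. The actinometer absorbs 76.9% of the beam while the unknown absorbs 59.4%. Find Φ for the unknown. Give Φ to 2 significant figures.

Φ = 0.53

Photons absorbed by the actinometer: 1.72×10⁻⁶ / 0.545 = 3.156×10⁻⁶ mol.
Incident flux: 3.156×10⁻⁶ / 0.769 = 4.104×10⁻⁶ einstein.
Absorbed by unknown: 0.594 × 4.104×10⁻⁶ = 2.438×10⁻⁶ mol.
Φ(unknown) = 1.30×10⁻⁶ / 2.438×10⁻⁶ = 0.53.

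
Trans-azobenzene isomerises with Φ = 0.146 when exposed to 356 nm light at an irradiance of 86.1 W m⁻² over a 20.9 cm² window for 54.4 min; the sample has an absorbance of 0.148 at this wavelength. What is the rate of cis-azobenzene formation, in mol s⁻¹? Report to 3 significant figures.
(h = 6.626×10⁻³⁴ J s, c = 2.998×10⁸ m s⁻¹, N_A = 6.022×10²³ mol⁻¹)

Photon energy at 356 nm: hc/λ = (6.626×10⁻³⁴)(2.998×10⁸)/(356×10⁻⁹) = 5.580×10⁻¹⁹ J.
Energy delivered: (86.1 W m⁻²)(20.9×10⁻⁴ m²)(3264 s) = 587.4 J.
Photons incident: 587.4 / 5.580×10⁻¹⁹ = 1.053×10²¹, i.e. 1.053×10²¹/6.022×10²³ = 0.001749 mol.
Fraction absorbed: 1 − 10^(−0.148) = 0.2888.
Photons absorbed: 0.2888 × 0.001749 = 5.051×10⁻⁴ mol.
Product formed: 0.146 × 5.051×10⁻⁴ = 7.374×10⁻⁵ mol.
Rate: 7.374×10⁻⁵ / 3264 s = 2.26×10⁻⁸ mol s⁻¹.

2.26×10⁻⁸ mol s⁻¹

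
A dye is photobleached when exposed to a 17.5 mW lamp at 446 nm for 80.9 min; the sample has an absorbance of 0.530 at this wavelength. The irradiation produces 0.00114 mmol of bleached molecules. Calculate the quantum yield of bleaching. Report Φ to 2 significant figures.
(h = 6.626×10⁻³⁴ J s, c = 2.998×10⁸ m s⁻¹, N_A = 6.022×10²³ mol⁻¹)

Product: 0.00114 mmol = 1.14×10⁻⁶ mol.
Photon energy at 446 nm: hc/λ = (6.626×10⁻³⁴)(2.998×10⁸)/(446×10⁻⁹) = 4.454×10⁻¹⁹ J.
Energy delivered: (17.5 mW)(4854 s) = 84.95 J.
Photons incident: 84.95 / 4.454×10⁻¹⁹ = 1.907×10²⁰, i.e. 1.907×10²⁰/6.022×10²³ = 3.167×10⁻⁴ mol.
Fraction absorbed: 1 − 10^(−0.530) = 0.7049.
Photons absorbed: 0.7049 × 3.167×10⁻⁴ = 2.232×10⁻⁴ mol.
Φ = 1.14×10⁻⁶ mol / 2.232×10⁻⁴ mol photons = 0.0051.

Φ = 0.0051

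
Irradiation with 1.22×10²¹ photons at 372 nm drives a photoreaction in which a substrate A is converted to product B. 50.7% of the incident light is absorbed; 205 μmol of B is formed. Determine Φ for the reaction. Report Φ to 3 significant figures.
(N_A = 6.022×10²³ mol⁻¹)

Φ = 0.200

Product: 205 μmol = 2.05×10⁻⁴ mol.
Moles of photons: 1.22×10²¹ / 6.022×10²³ = 0.002026 mol.
Photons absorbed: 0.507 × 0.002026 = 0.001027 mol.
Φ = 2.05×10⁻⁴ mol / 0.001027 mol photons = 0.200.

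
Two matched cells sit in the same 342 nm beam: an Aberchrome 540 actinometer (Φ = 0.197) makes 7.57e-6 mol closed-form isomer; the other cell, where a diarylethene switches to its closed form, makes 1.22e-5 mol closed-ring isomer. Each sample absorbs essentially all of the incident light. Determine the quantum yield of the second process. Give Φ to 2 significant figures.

Photons absorbed by the actinometer: 7.57e-6 / 0.197 = 3.843e-5 mol.
Φ(unknown) = 1.22e-5 / 3.843e-5 = 0.32.

Φ = 0.32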